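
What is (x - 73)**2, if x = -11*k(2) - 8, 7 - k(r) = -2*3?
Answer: 50176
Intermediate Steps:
k(r) = 13 (k(r) = 7 - (-2)*3 = 7 - 1*(-6) = 7 + 6 = 13)
x = -151 (x = -11*13 - 8 = -143 - 8 = -151)
(x - 73)**2 = (-151 - 73)**2 = (-224)**2 = 50176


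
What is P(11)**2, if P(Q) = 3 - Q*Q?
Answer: 13924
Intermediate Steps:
P(Q) = 3 - Q**2
P(11)**2 = (3 - 1*11**2)**2 = (3 - 1*121)**2 = (3 - 121)**2 = (-118)**2 = 13924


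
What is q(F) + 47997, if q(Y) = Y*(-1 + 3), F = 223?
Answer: 48443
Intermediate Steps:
q(Y) = 2*Y (q(Y) = Y*2 = 2*Y)
q(F) + 47997 = 2*223 + 47997 = 446 + 47997 = 48443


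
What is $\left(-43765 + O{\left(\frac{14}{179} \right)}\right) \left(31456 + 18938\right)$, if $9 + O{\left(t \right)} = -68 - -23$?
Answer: $-2208214686$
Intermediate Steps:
$O{\left(t \right)} = -54$ ($O{\left(t \right)} = -9 - 45 = -54$)
$\left(-43765 + O{\left(\frac{14}{179} \right)}\right) \left(31456 + 18938\right) = \left(-43765 - 54\right) \left(31456 + 18938\right) = \left(-43819\right) 50394 = -2208214686$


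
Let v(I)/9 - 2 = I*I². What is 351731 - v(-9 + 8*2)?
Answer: 348626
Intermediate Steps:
v(I) = 18 + 9*I³ (v(I) = 18 + 9*(I*I²) = 18 + 9*I³)
351731 - v(-9 + 8*2) = 351731 - (18 + 9*(-9 + 8*2)³) = 351731 - (18 + 9*(-9 + 16)³) = 351731 - (18 + 9*7³) = 351731 - (18 + 9*343) = 351731 - (18 + 3087) = 351731 - 1*3105 = 351731 - 3105 = 348626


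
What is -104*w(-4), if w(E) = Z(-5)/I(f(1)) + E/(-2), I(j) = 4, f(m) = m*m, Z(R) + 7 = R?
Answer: 104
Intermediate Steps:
Z(R) = -7 + R
f(m) = m²
w(E) = -3 - E/2 (w(E) = (-7 - 5)/4 + E/(-2) = -12*¼ + E*(-½) = -3 - E/2)
-104*w(-4) = -104*(-3 - ½*(-4)) = -104*(-3 + 2) = -104*(-1) = 104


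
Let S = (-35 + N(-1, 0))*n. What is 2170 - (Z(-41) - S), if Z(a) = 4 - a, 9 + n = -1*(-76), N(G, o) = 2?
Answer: -86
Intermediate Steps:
n = 67 (n = -9 - 1*(-76) = -9 + 76 = 67)
S = -2211 (S = (-35 + 2)*67 = -33*67 = -2211)
2170 - (Z(-41) - S) = 2170 - ((4 - 1*(-41)) - 1*(-2211)) = 2170 - ((4 + 41) + 2211) = 2170 - (45 + 2211) = 2170 - 1*2256 = 2170 - 2256 = -86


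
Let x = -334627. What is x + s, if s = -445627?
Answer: -780254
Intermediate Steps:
x + s = -334627 - 445627 = -780254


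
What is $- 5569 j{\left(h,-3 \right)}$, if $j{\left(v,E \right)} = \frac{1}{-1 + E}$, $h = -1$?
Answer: $\frac{5569}{4} \approx 1392.3$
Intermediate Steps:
$- 5569 j{\left(h,-3 \right)} = - \frac{5569}{-1 - 3} = - \frac{5569}{-4} = \left(-5569\right) \left(- \frac{1}{4}\right) = \frac{5569}{4}$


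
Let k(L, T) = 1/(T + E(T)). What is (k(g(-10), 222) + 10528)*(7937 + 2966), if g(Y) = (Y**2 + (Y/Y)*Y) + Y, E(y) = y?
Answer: 50965342999/444 ≈ 1.1479e+8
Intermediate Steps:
g(Y) = Y**2 + 2*Y (g(Y) = (Y**2 + 1*Y) + Y = (Y**2 + Y) + Y = (Y + Y**2) + Y = Y**2 + 2*Y)
k(L, T) = 1/(2*T) (k(L, T) = 1/(T + T) = 1/(2*T))
(k(g(-10), 222) + 10528)*(7937 + 2966) = ((1/2)/222 + 10528)*(7937 + 2966) = ((1/2)*(1/222) + 10528)*10903 = (1/444 + 10528)*10903 = (4674433/444)*10903 = 50965342999/444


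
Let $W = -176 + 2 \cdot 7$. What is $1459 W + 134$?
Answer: $-236224$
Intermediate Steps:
$W = -162$ ($W = -176 + 14 = -162$)
$1459 W + 134 = 1459 \left(-162\right) + 134 = -236358 + 134 = -236224$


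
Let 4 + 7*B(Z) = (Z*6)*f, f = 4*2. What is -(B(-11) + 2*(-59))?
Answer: 194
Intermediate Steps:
f = 8
B(Z) = -4/7 + 48*Z/7 (B(Z) = -4/7 + ((Z*6)*8)/7 = -4/7 + ((6*Z)*8)/7 = -4/7 + (48*Z)/7 = -4/7 + 48*Z/7)
-(B(-11) + 2*(-59)) = -((-4/7 + (48/7)*(-11)) + 2*(-59)) = -((-4/7 - 528/7) - 118) = -(-76 - 118) = -1*(-194) = 194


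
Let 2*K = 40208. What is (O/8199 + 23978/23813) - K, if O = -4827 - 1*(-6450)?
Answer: -1308308581909/65080929 ≈ -20103.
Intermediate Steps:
O = 1623 (O = -4827 + 6450 = 1623)
K = 20104 (K = (1/2)*40208 = 20104)
(O/8199 + 23978/23813) - K = (1623/8199 + 23978/23813) - 1*20104 = (1623*(1/8199) + 23978*(1/23813)) - 20104 = (541/2733 + 23978/23813) - 20104 = 78414707/65080929 - 20104 = -1308308581909/65080929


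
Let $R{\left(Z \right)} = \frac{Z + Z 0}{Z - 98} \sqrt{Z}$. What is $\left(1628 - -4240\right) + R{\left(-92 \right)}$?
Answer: $5868 + \frac{92 i \sqrt{23}}{95} \approx 5868.0 + 4.6444 i$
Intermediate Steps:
$R{\left(Z \right)} = \frac{Z^{\frac{3}{2}}}{-98 + Z}$ ($R{\left(Z \right)} = \frac{Z + 0}{-98 + Z} \sqrt{Z} = \frac{Z}{-98 + Z} \sqrt{Z} = \frac{Z^{\frac{3}{2}}}{-98 + Z}$)
$\left(1628 - -4240\right) + R{\left(-92 \right)} = \left(1628 - -4240\right) + \frac{\left(-92\right)^{\frac{3}{2}}}{-98 - 92} = \left(1628 + 4240\right) + \frac{\left(-184\right) i \sqrt{23}}{-190} = 5868 + - 184 i \sqrt{23} \left(- \frac{1}{190}\right) = 5868 + \frac{92 i \sqrt{23}}{95}$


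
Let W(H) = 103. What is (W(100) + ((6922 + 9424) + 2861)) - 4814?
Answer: 14496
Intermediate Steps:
(W(100) + ((6922 + 9424) + 2861)) - 4814 = (103 + ((6922 + 9424) + 2861)) - 4814 = (103 + (16346 + 2861)) - 4814 = (103 + 19207) - 4814 = 19310 - 4814 = 14496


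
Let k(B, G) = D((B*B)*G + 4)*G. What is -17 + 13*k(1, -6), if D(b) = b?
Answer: 139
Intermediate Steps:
k(B, G) = G*(4 + G*B²) (k(B, G) = ((B*B)*G + 4)*G = (B²*G + 4)*G = (G*B² + 4)*G = (4 + G*B²)*G = G*(4 + G*B²))
-17 + 13*k(1, -6) = -17 + 13*(-6*(4 - 6*1²)) = -17 + 13*(-6*(4 - 6*1)) = -17 + 13*(-6*(4 - 6)) = -17 + 13*(-6*(-2)) = -17 + 13*12 = -17 + 156 = 139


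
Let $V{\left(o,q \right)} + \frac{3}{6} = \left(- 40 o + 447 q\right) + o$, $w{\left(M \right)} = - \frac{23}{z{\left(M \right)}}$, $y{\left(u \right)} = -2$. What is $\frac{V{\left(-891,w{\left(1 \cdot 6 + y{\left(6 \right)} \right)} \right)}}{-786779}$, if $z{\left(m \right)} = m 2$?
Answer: $- \frac{267707}{6294232} \approx -0.042532$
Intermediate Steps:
$z{\left(m \right)} = 2 m$
$w{\left(M \right)} = - \frac{23}{2 M}$
$V{\left(o,q \right)} = - \frac{1}{2} - 39 o + 447 q$ ($V{\left(o,q \right)} = - \frac{1}{2} - \left(- 447 q + 39 o\right) = - \frac{1}{2} - 39 o + 447 q$)
$\frac{V{\left(-891,w{\left(1 \cdot 6 + y{\left(6 \right)} \right)} \right)}}{-786779} = \frac{- \frac{1}{2} - -34749 + 447 \left(- \frac{23}{2 \left(1 \cdot 6 - 2\right)}\right)}{-786779} = \left(- \frac{1}{2} + 34749 + 447 \left(- \frac{23}{2 \left(6 - 2\right)}\right)\right) \left(- \frac{1}{786779}\right) = \left(- \frac{1}{2} + 34749 + 447 \left(- \frac{23}{2 \cdot 4}\right)\right) \left(- \frac{1}{786779}\right) = \left(- \frac{1}{2} + 34749 + 447 \left(\left(- \frac{23}{2}\right) \frac{1}{4}\right)\right) \left(- \frac{1}{786779}\right) = \left(- \frac{1}{2} + 34749 + 447 \left(- \frac{23}{8}\right)\right) \left(- \frac{1}{786779}\right) = \left(- \frac{1}{2} + 34749 - \frac{10281}{8}\right) \left(- \frac{1}{786779}\right) = \frac{267707}{8} \left(- \frac{1}{786779}\right) = - \frac{267707}{6294232}$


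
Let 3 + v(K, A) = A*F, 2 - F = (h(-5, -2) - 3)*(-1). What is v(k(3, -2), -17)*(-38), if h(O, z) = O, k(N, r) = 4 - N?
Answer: -3762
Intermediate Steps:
F = -6 (F = 2 - (-5 - 3)*(-1) = 2 - (-8)*(-1) = 2 - 1*8 = 2 - 8 = -6)
v(K, A) = -3 - 6*A (v(K, A) = -3 + A*(-6) = -3 - 6*A)
v(k(3, -2), -17)*(-38) = (-3 - 6*(-17))*(-38) = (-3 + 102)*(-38) = 99*(-38) = -3762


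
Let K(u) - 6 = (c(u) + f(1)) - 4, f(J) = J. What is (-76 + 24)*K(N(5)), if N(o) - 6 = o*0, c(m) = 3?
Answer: -312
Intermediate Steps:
N(o) = 6 (N(o) = 6 + o*0 = 6 + 0 = 6)
K(u) = 6 (K(u) = 6 + ((3 + 1) - 4) = 6 + (4 - 4) = 6 + 0 = 6)
(-76 + 24)*K(N(5)) = (-76 + 24)*6 = -52*6 = -312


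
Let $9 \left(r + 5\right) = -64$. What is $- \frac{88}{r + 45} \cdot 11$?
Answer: $- \frac{1089}{37} \approx -29.432$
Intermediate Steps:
$r = - \frac{109}{9}$ ($r = -5 + \frac{1}{9} \left(-64\right) = -5 - \frac{64}{9} = - \frac{109}{9} \approx -12.111$)
$- \frac{88}{r + 45} \cdot 11 = - \frac{88}{- \frac{109}{9} + 45} \cdot 11 = - \frac{88}{\frac{296}{9}} \cdot 11 = \left(-88\right) \frac{9}{296} \cdot 11 = \left(- \frac{99}{37}\right) 11 = - \frac{1089}{37}$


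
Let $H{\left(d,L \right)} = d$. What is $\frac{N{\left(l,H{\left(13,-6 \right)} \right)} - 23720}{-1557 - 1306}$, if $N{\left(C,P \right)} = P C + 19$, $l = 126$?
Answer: $\frac{22063}{2863} \approx 7.7063$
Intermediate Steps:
$N{\left(C,P \right)} = 19 + C P$ ($N{\left(C,P \right)} = C P + 19 = 19 + C P$)
$\frac{N{\left(l,H{\left(13,-6 \right)} \right)} - 23720}{-1557 - 1306} = \frac{\left(19 + 126 \cdot 13\right) - 23720}{-1557 - 1306} = \frac{\left(19 + 1638\right) - 23720}{-2863} = \left(1657 - 23720\right) \left(- \frac{1}{2863}\right) = \left(-22063\right) \left(- \frac{1}{2863}\right) = \frac{22063}{2863}$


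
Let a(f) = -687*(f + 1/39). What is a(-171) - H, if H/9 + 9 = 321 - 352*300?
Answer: 13845668/13 ≈ 1.0651e+6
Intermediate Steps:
a(f) = -229/13 - 687*f (a(f) = -687*(f + 1/39) = -687*(1/39 + f) = -229/13 - 687*f)
H = -947592 (H = -81 + 9*(321 - 352*300) = -81 + 9*(321 - 105600) = -81 + 9*(-105279) = -81 - 947511 = -947592)
a(-171) - H = (-229/13 - 687*(-171)) - 1*(-947592) = (-229/13 + 117477) + 947592 = 1526972/13 + 947592 = 13845668/13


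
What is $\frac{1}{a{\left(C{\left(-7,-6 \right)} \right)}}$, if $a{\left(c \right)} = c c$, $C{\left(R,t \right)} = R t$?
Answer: $\frac{1}{1764} \approx 0.00056689$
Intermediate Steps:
$a{\left(c \right)} = c^{2}$
$\frac{1}{a{\left(C{\left(-7,-6 \right)} \right)}} = \frac{1}{\left(\left(-7\right) \left(-6\right)\right)^{2}} = \frac{1}{42^{2}} = \frac{1}{1764}$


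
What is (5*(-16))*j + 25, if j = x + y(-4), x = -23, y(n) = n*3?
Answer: 2825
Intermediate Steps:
y(n) = 3*n
j = -35 (j = -23 + 3*(-4) = -23 - 12 = -35)
(5*(-16))*j + 25 = (5*(-16))*(-35) + 25 = -80*(-35) + 25 = 2800 + 25 = 2825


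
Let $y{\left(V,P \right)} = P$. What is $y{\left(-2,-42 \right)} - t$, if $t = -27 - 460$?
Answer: $445$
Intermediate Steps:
$t = -487$ ($t = -27 - 460 = -487$)
$y{\left(-2,-42 \right)} - t = -42 - -487 = -42 + 487 = 445$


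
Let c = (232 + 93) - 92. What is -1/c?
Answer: -1/233 ≈ -0.0042918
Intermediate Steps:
c = 233 (c = 325 - 92 = 233)
-1/c = -1/233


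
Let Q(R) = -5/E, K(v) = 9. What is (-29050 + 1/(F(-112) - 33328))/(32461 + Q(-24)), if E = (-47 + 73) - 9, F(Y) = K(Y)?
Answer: -16454588167/18386490408 ≈ -0.89493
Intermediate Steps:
F(Y) = 9
E = 17 (E = 26 - 9 = 17)
Q(R) = -5/17
(-29050 + 1/(F(-112) - 33328))/(32461 + Q(-24)) = (-29050 + 1/(9 - 33328))/(32461 - 5/17) = (-29050 + 1/(-33319))/(551832/17) = (-29050 - 1/33319)*(17/551832) = -967916951/33319*17/551832 = -16454588167/18386490408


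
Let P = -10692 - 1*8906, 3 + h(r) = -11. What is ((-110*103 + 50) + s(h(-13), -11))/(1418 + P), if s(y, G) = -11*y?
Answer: 5563/9090 ≈ 0.61199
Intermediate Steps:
h(r) = -14 (h(r) = -3 - 11 = -14)
P = -19598 (P = -10692 - 8906 = -19598)
((-110*103 + 50) + s(h(-13), -11))/(1418 + P) = ((-110*103 + 50) - 11*(-14))/(1418 - 19598) = ((-11330 + 50) + 154)/(-18180) = (-11280 + 154)*(-1/18180) = -11126*(-1/18180) = 5563/9090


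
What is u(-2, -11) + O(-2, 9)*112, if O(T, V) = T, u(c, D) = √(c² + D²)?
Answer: -224 + 5*√5 ≈ -212.82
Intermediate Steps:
u(c, D) = √(D² + c²)
u(-2, -11) + O(-2, 9)*112 = √((-11)² + (-2)²) - 2*112 = √(121 + 4) - 224 = √125 - 224 = 5*√5 - 224 = -224 + 5*√5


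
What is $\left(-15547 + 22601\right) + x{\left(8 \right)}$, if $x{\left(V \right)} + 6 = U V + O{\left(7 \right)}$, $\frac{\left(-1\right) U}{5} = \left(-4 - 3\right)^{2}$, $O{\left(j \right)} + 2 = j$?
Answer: $5093$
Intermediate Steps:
$O{\left(j \right)} = -2 + j$
$U = -245$ ($U = - 5 \left(-4 - 3\right)^{2} = - 5 \left(-7\right)^{2} = \left(-5\right) 49 = -245$)
$x{\left(V \right)} = -1 - 245 V$ ($x{\left(V \right)} = -6 - \left(-5 + 245 V\right) = -1 - 245 V$)
$\left(-15547 + 22601\right) + x{\left(8 \right)} = \left(-15547 + 22601\right) - 1961 = 7054 - 1961 = 5093$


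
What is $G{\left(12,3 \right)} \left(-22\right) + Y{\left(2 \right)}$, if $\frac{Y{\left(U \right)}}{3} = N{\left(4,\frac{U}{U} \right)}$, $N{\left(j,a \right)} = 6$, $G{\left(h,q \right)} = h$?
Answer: $-246$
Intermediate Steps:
$Y{\left(U \right)} = 18$ ($Y{\left(U \right)} = 3 \cdot 6 = 18$)
$G{\left(12,3 \right)} \left(-22\right) + Y{\left(2 \right)} = 12 \left(-22\right) + 18 = -264 + 18 = -246$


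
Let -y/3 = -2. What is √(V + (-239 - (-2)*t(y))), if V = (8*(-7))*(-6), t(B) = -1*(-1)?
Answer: 3*√11 ≈ 9.9499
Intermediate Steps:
y = 6 (y = -3*(-2) = 6)
t(B) = 1
V = 336 (V = -56*(-6) = 336)
√(V + (-239 - (-2)*t(y))) = √(336 + (-239 - (-2))) = √(336 + (-239 - 1*(-2))) = √(336 + (-239 + 2)) = √(336 - 237) = √99 = 3*√11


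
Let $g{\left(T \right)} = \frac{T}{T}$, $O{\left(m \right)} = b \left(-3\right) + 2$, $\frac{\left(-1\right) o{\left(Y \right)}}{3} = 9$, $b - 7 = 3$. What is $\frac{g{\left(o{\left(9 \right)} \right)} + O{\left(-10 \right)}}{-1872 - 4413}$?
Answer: $\frac{9}{2095} \approx 0.0042959$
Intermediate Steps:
$b = 10$ ($b = 7 + 3 = 10$)
$o{\left(Y \right)} = -27$ ($o{\left(Y \right)} = \left(-3\right) 9 = -27$)
$O{\left(m \right)} = -28$ ($O{\left(m \right)} = 10 \left(-3\right) + 2 = -30 + 2 = -28$)
$g{\left(T \right)} = 1$
$\frac{g{\left(o{\left(9 \right)} \right)} + O{\left(-10 \right)}}{-1872 - 4413} = \frac{1 - 28}{-1872 - 4413} = - \frac{27}{-6285} = \left(-27\right) \left(- \frac{1}{6285}\right) = \frac{9}{2095}$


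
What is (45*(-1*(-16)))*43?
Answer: 30960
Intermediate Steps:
(45*(-1*(-16)))*43 = (45*16)*43 = 720*43 = 30960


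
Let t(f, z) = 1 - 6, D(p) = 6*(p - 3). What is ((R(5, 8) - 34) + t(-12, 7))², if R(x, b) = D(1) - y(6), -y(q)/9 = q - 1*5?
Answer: 1764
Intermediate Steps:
y(q) = 45 - 9*q (y(q) = -9*(q - 1*5) = -9*(q - 5) = -9*(-5 + q) = 45 - 9*q)
D(p) = -18 + 6*p (D(p) = 6*(-3 + p) = -18 + 6*p)
R(x, b) = -3 (R(x, b) = (-18 + 6*1) - (45 - 9*6) = (-18 + 6) - (45 - 54) = -12 - 1*(-9) = -12 + 9 = -3)
t(f, z) = -5
((R(5, 8) - 34) + t(-12, 7))² = ((-3 - 34) - 5)² = (-37 - 5)² = (-42)² = 1764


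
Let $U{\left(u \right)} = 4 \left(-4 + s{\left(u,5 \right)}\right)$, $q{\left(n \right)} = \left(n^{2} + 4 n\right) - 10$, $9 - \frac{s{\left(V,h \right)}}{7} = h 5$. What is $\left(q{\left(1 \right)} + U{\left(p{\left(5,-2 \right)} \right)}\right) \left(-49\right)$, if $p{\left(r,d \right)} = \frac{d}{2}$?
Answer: $22981$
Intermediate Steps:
$p{\left(r,d \right)} = \frac{d}{2}$ ($p{\left(r,d \right)} = d \frac{1}{2} = \frac{d}{2}$)
$s{\left(V,h \right)} = 63 - 35 h$ ($s{\left(V,h \right)} = 63 - 7 h 5 = 63 - 7 \cdot 5 h = 63 - 35 h$)
$q{\left(n \right)} = -10 + n^{2} + 4 n$
$U{\left(u \right)} = -464$ ($U{\left(u \right)} = 4 \left(-4 + \left(63 - 175\right)\right) = 4 \left(-4 - 112\right) = 4 \left(-116\right) = -464$)
$\left(q{\left(1 \right)} + U{\left(p{\left(5,-2 \right)} \right)}\right) \left(-49\right) = \left(\left(-10 + 1^{2} + 4 \cdot 1\right) - 464\right) \left(-49\right) = \left(\left(-10 + 1 + 4\right) - 464\right) \left(-49\right) = \left(-5 - 464\right) \left(-49\right) = \left(-469\right) \left(-49\right) = 22981$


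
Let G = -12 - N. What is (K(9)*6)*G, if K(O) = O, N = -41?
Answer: 1566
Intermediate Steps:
G = 29 (G = -12 - 1*(-41) = -12 + 41 = 29)
(K(9)*6)*G = (9*6)*29 = 54*29 = 1566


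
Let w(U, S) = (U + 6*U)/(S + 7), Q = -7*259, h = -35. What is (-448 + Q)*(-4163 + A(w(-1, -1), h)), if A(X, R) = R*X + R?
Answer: 56396123/6 ≈ 9.3994e+6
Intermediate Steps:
Q = -1813
w(U, S) = 7*U/(7 + S) (w(U, S) = (7*U)/(7 + S) = 7*U/(7 + S))
A(X, R) = R + R*X
(-448 + Q)*(-4163 + A(w(-1, -1), h)) = (-448 - 1813)*(-4163 - 35*(1 + 7*(-1)/(7 - 1))) = -2261*(-4163 - 35*(1 + 7*(-1)/6)) = -2261*(-4163 - 35*(1 + 7*(-1)*(⅙))) = -2261*(-4163 - 35*(1 - 7/6)) = -2261*(-4163 - 35*(-⅙)) = -2261*(-4163 + 35/6) = -2261*(-24943/6) = 56396123/6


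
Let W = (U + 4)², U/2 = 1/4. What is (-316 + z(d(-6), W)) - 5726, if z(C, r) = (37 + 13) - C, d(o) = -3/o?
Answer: -11985/2 ≈ -5992.5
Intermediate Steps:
U = ½ (U = 2/4 = 2*(¼) = ½ ≈ 0.50000)
W = 81/4 (W = (½ + 4)² = (9/2)² = 81/4 ≈ 20.250)
z(C, r) = 50 - C
(-316 + z(d(-6), W)) - 5726 = (-316 + (50 - (-3)/(-6))) - 5726 = (-316 + (50 - (-3)*(-1)/6)) - 5726 = (-316 + (50 - 1*½)) - 5726 = (-316 + (50 - ½)) - 5726 = (-316 + 99/2) - 5726 = -533/2 - 5726 = -11985/2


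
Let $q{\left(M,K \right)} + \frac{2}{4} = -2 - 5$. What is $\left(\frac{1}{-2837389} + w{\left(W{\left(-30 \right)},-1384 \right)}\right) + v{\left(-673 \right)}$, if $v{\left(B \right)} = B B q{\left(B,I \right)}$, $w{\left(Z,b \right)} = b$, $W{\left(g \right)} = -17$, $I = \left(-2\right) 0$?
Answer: $- \frac{19284890328469}{5674778} \approx -3.3984 \cdot 10^{6}$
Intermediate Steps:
$I = 0$
$q{\left(M,K \right)} = - \frac{15}{2}$ ($q{\left(M,K \right)} = - \frac{1}{2} - 7 = - \frac{15}{2}$)
$v{\left(B \right)} = - \frac{15 B^{2}}{2}$ ($v{\left(B \right)} = B B \left(- \frac{15}{2}\right) = B^{2} \left(- \frac{15}{2}\right) = - \frac{15 B^{2}}{2}$)
$\left(\frac{1}{-2837389} + w{\left(W{\left(-30 \right)},-1384 \right)}\right) + v{\left(-673 \right)} = \left(\frac{1}{-2837389} - 1384\right) - \frac{15 \left(-673\right)^{2}}{2} = \left(- \frac{1}{2837389} - 1384\right) - \frac{6793935}{2} = - \frac{3926946377}{2837389} - \frac{6793935}{2} = - \frac{19284890328469}{5674778}$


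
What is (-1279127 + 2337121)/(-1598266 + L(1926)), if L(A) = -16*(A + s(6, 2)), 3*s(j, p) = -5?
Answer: -1586991/2443583 ≈ -0.64945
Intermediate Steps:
s(j, p) = -5/3 (s(j, p) = (1/3)*(-5) = -5/3)
L(A) = 80/3 - 16*A (L(A) = -16*(A - 5/3) = -16*(-5/3 + A) = 80/3 - 16*A)
(-1279127 + 2337121)/(-1598266 + L(1926)) = (-1279127 + 2337121)/(-1598266 + (80/3 - 16*1926)) = 1057994/(-1598266 + (80/3 - 30816)) = 1057994/(-1598266 - 92368/3) = 1057994/(-4887166/3) = 1057994*(-3/4887166) = -1586991/2443583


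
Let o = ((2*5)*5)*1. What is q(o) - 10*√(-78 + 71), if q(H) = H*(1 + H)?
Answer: 2550 - 10*I*√7 ≈ 2550.0 - 26.458*I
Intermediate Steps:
o = 50 (o = (10*5)*1 = 50*1 = 50)
q(o) - 10*√(-78 + 71) = 50*(1 + 50) - 10*√(-78 + 71) = 50*51 - 10*I*√7 = 2550 - 10*I*√7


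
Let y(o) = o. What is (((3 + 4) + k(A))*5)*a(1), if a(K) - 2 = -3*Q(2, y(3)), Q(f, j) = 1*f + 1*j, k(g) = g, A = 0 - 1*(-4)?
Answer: -715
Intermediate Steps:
A = 4 (A = 0 + 4 = 4)
Q(f, j) = f + j
a(K) = -13 (a(K) = 2 - 3*(2 + 3) = 2 - 3*5 = 2 - 15 = -13)
(((3 + 4) + k(A))*5)*a(1) = (((3 + 4) + 4)*5)*(-13) = ((7 + 4)*5)*(-13) = (11*5)*(-13) = 55*(-13) = -715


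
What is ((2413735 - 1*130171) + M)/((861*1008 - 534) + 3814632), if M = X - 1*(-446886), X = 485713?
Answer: 3216163/4681986 ≈ 0.68692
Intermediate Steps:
M = 932599 (M = 485713 - 1*(-446886) = 485713 + 446886 = 932599)
((2413735 - 1*130171) + M)/((861*1008 - 534) + 3814632) = ((2413735 - 1*130171) + 932599)/((861*1008 - 534) + 3814632) = ((2413735 - 130171) + 932599)/((867888 - 534) + 3814632) = (2283564 + 932599)/(867354 + 3814632) = 3216163/4681986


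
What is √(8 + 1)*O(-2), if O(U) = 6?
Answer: 18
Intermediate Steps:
√(8 + 1)*O(-2) = √(8 + 1)*6 = √9*6 = 3*6 = 18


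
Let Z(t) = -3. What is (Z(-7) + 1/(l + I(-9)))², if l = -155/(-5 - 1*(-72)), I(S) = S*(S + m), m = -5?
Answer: 614742436/68674369 ≈ 8.9516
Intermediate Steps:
I(S) = S*(-5 + S) (I(S) = S*(S - 5) = S*(-5 + S))
l = -155/67 (l = -155/(-5 + 72) = -155/67 ≈ -2.3134)
(Z(-7) + 1/(l + I(-9)))² = (-3 + 1/(-155/67 - 9*(-5 - 9)))² = (-3 + 1/(-155/67 - 9*(-14)))² = (-3 + 1/(-155/67 + 126))² = (-3 + 1/(8287/67))² = (-3 + 67/8287)² = (-24794/8287)² = 614742436/68674369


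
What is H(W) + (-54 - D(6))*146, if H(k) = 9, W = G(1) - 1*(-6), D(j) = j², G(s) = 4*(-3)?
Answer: -13131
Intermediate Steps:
G(s) = -12
W = -6 (W = -12 - 1*(-6) = -12 + 6 = -6)
H(W) + (-54 - D(6))*146 = 9 + (-54 - 1*6²)*146 = 9 + (-54 - 1*36)*146 = 9 + (-54 - 36)*146 = 9 - 90*146 = 9 - 13140 = -13131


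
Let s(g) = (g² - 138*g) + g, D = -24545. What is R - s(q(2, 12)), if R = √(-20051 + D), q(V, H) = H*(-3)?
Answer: -6228 + 2*I*√11149 ≈ -6228.0 + 211.18*I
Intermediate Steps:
q(V, H) = -3*H
s(g) = g² - 137*g
R = 2*I*√11149 (R = √(-20051 - 24545) = √(-44596) = 2*I*√11149 ≈ 211.18*I)
R - s(q(2, 12)) = 2*I*√11149 - (-3*12)*(-137 - 3*12) = 2*I*√11149 - (-36)*(-137 - 36) = 2*I*√11149 - (-36)*(-173) = 2*I*√11149 - 1*6228 = 2*I*√11149 - 6228 = -6228 + 2*I*√11149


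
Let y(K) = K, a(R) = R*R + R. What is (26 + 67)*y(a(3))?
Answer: 1116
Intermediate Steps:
a(R) = R + R**2 (a(R) = R**2 + R = R + R**2)
(26 + 67)*y(a(3)) = (26 + 67)*(3*(1 + 3)) = 93*(3*4) = 93*12 = 1116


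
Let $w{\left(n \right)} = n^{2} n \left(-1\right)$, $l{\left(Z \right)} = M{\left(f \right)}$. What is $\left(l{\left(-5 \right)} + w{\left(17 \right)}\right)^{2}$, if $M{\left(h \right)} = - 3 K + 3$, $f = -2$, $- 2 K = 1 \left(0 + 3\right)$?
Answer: $\frac{96255721}{4} \approx 2.4064 \cdot 10^{7}$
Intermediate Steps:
$K = - \frac{3}{2}$ ($K = - \frac{1 \left(0 + 3\right)}{2} = - \frac{1 \cdot 3}{2} = \left(- \frac{1}{2}\right) 3 = - \frac{3}{2} \approx -1.5$)
$M{\left(h \right)} = \frac{15}{2}$ ($M{\left(h \right)} = \left(-3\right) \left(- \frac{3}{2}\right) + 3 = \frac{9}{2} + 3 = \frac{15}{2}$)
$l{\left(Z \right)} = \frac{15}{2}$
$w{\left(n \right)} = - n^{3}$ ($w{\left(n \right)} = n^{3} \left(-1\right) = - n^{3}$)
$\left(l{\left(-5 \right)} + w{\left(17 \right)}\right)^{2} = \left(\frac{15}{2} - 17^{3}\right)^{2} = \left(\frac{15}{2} - 4913\right)^{2} = \left(- \frac{9811}{2}\right)^{2} = \frac{96255721}{4}$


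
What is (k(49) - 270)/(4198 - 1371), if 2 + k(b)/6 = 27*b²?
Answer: 388680/2827 ≈ 137.49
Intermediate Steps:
k(b) = -12 + 162*b² (k(b) = -12 + 6*(27*b²) = -12 + 162*b²)
(k(49) - 270)/(4198 - 1371) = ((-12 + 162*49²) - 270)/(4198 - 1371) = ((-12 + 162*2401) - 270)/2827 = ((-12 + 388962) - 270)*(1/2827) = (388950 - 270)*(1/2827) = 388680*(1/2827) = 388680/2827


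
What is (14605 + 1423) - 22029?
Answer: -6001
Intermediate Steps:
(14605 + 1423) - 22029 = 16028 - 22029 = -6001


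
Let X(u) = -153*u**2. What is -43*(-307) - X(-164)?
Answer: 4128289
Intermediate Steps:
-43*(-307) - X(-164) = -43*(-307) - (-153)*(-164)**2 = 13201 - (-153)*26896 = 13201 - 1*(-4115088) = 13201 + 4115088 = 4128289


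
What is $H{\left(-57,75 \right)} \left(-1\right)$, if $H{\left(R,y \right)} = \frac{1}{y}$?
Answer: $- \frac{1}{75} \approx -0.013333$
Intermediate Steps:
$H{\left(-57,75 \right)} \left(-1\right) = \frac{1}{75} \left(-1\right) = - \frac{1}{75}$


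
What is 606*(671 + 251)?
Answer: 558732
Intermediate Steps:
606*(671 + 251) = 606*922 = 558732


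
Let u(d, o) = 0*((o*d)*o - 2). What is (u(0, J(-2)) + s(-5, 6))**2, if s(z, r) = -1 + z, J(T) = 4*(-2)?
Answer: 36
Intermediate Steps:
J(T) = -8
u(d, o) = 0 (u(d, o) = 0*((d*o)*o - 2) = 0*(d*o**2 - 2) = 0*(-2 + d*o**2) = 0)
(u(0, J(-2)) + s(-5, 6))**2 = (0 + (-1 - 5))**2 = (0 - 6)**2 = (-6)**2 = 36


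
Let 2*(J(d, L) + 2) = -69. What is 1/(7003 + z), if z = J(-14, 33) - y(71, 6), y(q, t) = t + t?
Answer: 2/13909 ≈ 0.00014379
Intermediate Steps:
J(d, L) = -73/2 (J(d, L) = -2 + (1/2)*(-69) = -2 - 69/2 = -73/2)
y(q, t) = 2*t
z = -97/2 (z = -73/2 - 2*6 = -73/2 - 1*12 = -73/2 - 12 = -97/2 ≈ -48.500)
1/(7003 + z) = 1/(7003 - 97/2) = 1/(13909/2) = 2/13909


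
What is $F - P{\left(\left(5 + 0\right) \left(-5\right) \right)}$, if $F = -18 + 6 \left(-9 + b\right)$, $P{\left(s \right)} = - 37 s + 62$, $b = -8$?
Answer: $-1107$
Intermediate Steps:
$P{\left(s \right)} = 62 - 37 s$
$F = -120$ ($F = -18 + 6 \left(-9 - 8\right) = -18 + 6 \left(-17\right) = -18 - 102 = -120$)
$F - P{\left(\left(5 + 0\right) \left(-5\right) \right)} = -120 - \left(62 - 37 \left(5 + 0\right) \left(-5\right)\right) = -120 - \left(62 - 37 \cdot 5 \left(-5\right)\right) = -120 - \left(62 - -925\right) = -120 - \left(62 + 925\right) = -120 - 987 = -1107$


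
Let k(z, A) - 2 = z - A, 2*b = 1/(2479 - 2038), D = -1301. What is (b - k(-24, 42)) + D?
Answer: -1091033/882 ≈ -1237.0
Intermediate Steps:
b = 1/882 (b = 1/(2*(2479 - 2038)) = (½)/441 = (½)*(1/441) = 1/882 ≈ 0.0011338)
k(z, A) = 2 + z - A (k(z, A) = 2 + (z - A) = 2 + z - A)
(b - k(-24, 42)) + D = (1/882 - (2 - 24 - 1*42)) - 1301 = (1/882 - (2 - 24 - 42)) - 1301 = (1/882 - 1*(-64)) - 1301 = (1/882 + 64) - 1301 = 56449/882 - 1301 = -1091033/882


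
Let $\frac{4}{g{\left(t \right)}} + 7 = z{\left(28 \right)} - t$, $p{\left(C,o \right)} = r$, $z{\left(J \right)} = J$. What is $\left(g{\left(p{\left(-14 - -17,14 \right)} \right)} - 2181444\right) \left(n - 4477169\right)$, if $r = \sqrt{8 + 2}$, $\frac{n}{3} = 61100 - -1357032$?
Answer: $\frac{209451682522440}{431} - \frac{891092 \sqrt{10}}{431} \approx 4.8597 \cdot 10^{11}$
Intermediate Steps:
$n = 4254396$ ($n = 3 \left(61100 - -1357032\right) = 3 \left(61100 + 1357032\right) = 3 \cdot 1418132 = 4254396$)
$r = \sqrt{10} \approx 3.1623$
$p{\left(C,o \right)} = \sqrt{10}$
$g{\left(t \right)} = \frac{4}{21 - t}$ ($g{\left(t \right)} = \frac{4}{-7 - \left(-28 + t\right)} = \frac{4}{21 - t}$)
$\left(g{\left(p{\left(-14 - -17,14 \right)} \right)} - 2181444\right) \left(n - 4477169\right) = \left(- \frac{4}{-21 + \sqrt{10}} - 2181444\right) \left(4254396 - 4477169\right) = \left(-2181444 - \frac{4}{-21 + \sqrt{10}}\right) \left(-222773\right) = 485966824212 + \frac{891092}{-21 + \sqrt{10}}$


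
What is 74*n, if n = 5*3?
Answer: 1110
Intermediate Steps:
n = 15
74*n = 74*15 = 1110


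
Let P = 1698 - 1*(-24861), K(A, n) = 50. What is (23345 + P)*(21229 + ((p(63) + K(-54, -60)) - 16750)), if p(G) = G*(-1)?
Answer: 222871264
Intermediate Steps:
p(G) = -G
P = 26559 (P = 1698 + 24861 = 26559)
(23345 + P)*(21229 + ((p(63) + K(-54, -60)) - 16750)) = (23345 + 26559)*(21229 + ((-1*63 + 50) - 16750)) = 49904*(21229 + ((-63 + 50) - 16750)) = 49904*(21229 + (-13 - 16750)) = 49904*(21229 - 16763) = 49904*4466 = 222871264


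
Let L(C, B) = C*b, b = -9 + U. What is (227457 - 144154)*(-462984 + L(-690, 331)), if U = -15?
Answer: -37188458472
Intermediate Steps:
b = -24 (b = -9 - 15 = -24)
L(C, B) = -24*C (L(C, B) = C*(-24) = -24*C)
(227457 - 144154)*(-462984 + L(-690, 331)) = (227457 - 144154)*(-462984 - 24*(-690)) = 83303*(-462984 + 16560) = 83303*(-446424) = -37188458472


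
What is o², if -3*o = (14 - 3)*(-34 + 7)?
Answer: 9801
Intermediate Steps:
o = 99 (o = -(14 - 3)*(-34 + 7)/3 = -11*(-27)/3 = -⅓*(-297) = 99)
o² = 99² = 9801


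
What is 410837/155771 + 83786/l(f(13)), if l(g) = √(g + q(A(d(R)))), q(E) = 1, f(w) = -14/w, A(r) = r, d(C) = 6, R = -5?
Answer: 58691/22253 - 83786*I*√13 ≈ 2.6374 - 3.0209e+5*I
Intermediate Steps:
l(g) = √(1 + g) (l(g) = √(g + 1) = √(1 + g))
410837/155771 + 83786/l(f(13)) = 410837/155771 + 83786/(√(1 - 14/13)) = 410837*(1/155771) + 83786/(√(1 - 14*1/13)) = 58691/22253 + 83786/(√(1 - 14/13)) = 58691/22253 + 83786/(√(-1/13)) = 58691/22253 + 83786/((I*√13/13)) = 58691/22253 + 83786*(-I*√13) = 58691/22253 - 83786*I*√13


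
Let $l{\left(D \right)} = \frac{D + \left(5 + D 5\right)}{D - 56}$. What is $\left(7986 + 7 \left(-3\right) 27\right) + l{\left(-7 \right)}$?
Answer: $\frac{467434}{63} \approx 7419.6$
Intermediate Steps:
$l{\left(D \right)} = \frac{5 + 6 D}{-56 + D}$ ($l{\left(D \right)} = \frac{D + \left(5 + 5 D\right)}{-56 + D} = \frac{5 + 6 D}{-56 + D}$)
$\left(7986 + 7 \left(-3\right) 27\right) + l{\left(-7 \right)} = \left(7986 + 7 \left(-3\right) 27\right) + \frac{5 + 6 \left(-7\right)}{-56 - 7} = \left(7986 - 567\right) + \frac{5 - 42}{-63} = \left(7986 - 567\right) - - \frac{37}{63} = 7419 + \frac{37}{63} = \frac{467434}{63}$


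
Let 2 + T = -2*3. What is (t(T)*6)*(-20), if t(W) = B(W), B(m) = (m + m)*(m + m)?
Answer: -30720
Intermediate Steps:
B(m) = 4*m² (B(m) = (2*m)*(2*m) = 4*m²)
T = -8 (T = -2 - 2*3 = -2 - 6 = -8)
t(W) = 4*W²
(t(T)*6)*(-20) = ((4*(-8)²)*6)*(-20) = ((4*64)*6)*(-20) = (256*6)*(-20) = 1536*(-20) = -30720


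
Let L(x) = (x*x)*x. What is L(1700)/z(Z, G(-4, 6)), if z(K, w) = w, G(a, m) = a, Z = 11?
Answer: -1228250000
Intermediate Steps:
L(x) = x**3 (L(x) = x**2*x = x**3)
L(1700)/z(Z, G(-4, 6)) = 1700**3/(-4) = 4913000000*(-1/4) = -1228250000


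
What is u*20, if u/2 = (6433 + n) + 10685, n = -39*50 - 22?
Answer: 605840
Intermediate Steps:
n = -1972 (n = -1950 - 22 = -1972)
u = 30292 (u = 2*((6433 - 1972) + 10685) = 2*(4461 + 10685) = 2*15146 = 30292)
u*20 = 30292*20 = 605840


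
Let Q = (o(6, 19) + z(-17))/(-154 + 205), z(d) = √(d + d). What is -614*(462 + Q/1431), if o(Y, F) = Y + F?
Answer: -20702389658/72981 - 614*I*√34/72981 ≈ -2.8367e+5 - 0.049057*I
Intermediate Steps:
z(d) = √2*√d (z(d) = √(2*d) = √2*√d)
o(Y, F) = F + Y
Q = 25/51 + I*√34/51 (Q = ((19 + 6) + √2*√(-17))/(-154 + 205) = (25 + √2*(I*√17))/51 = (25 + I*√34)*(1/51) = 25/51 + I*√34/51 ≈ 0.4902 + 0.11433*I)
-614*(462 + Q/1431) = -614*(462 + (25/51 + I*√34/51)/1431) = -614*(462 + (25/51 + I*√34/51)*(1/1431)) = -614*(462 + (25/72981 + I*√34/72981)) = -614*(33717247/72981 + I*√34/72981) = -20702389658/72981 - 614*I*√34/72981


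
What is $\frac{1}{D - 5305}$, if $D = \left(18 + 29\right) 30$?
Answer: $- \frac{1}{3895} \approx -0.00025674$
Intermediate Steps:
$D = 1410$ ($D = 47 \cdot 30 = 1410$)
$\frac{1}{D - 5305} = \frac{1}{1410 - 5305} = \frac{1}{-3895} = - \frac{1}{3895}$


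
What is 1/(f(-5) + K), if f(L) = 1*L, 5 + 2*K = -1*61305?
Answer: -1/30660 ≈ -3.2616e-5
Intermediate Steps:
K = -30655 (K = -5/2 + (-1*61305)/2 = -5/2 + (1/2)*(-61305) = -5/2 - 61305/2 = -30655)
f(L) = L
1/(f(-5) + K) = 1/(-5 - 30655) = 1/(-30660) = -1/30660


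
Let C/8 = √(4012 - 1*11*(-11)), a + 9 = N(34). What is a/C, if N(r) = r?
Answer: 25*√4133/33064 ≈ 0.048609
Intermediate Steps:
a = 25 (a = -9 + 34 = 25)
C = 8*√4133 (C = 8*√(4012 - 1*11*(-11)) = 8*√(4012 - 11*(-11)) = 8*√(4012 + 121) = 8*√4133 ≈ 514.31)
a/C = 25/((8*√4133)) = 25*(√4133/33064) = 25*√4133/33064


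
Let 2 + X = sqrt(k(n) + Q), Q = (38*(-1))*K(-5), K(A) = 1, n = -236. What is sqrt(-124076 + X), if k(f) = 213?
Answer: sqrt(-124078 + 5*sqrt(7)) ≈ 352.23*I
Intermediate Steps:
Q = -38 (Q = (38*(-1))*1 = -38*1 = -38)
X = -2 + 5*sqrt(7) (X = -2 + sqrt(213 - 38) = -2 + sqrt(175) = -2 + 5*sqrt(7) ≈ 11.229)
sqrt(-124076 + X) = sqrt(-124076 + (-2 + 5*sqrt(7))) = sqrt(-124078 + 5*sqrt(7))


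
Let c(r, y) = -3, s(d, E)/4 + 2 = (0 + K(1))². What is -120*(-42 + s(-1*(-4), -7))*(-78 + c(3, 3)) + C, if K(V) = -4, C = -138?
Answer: 135942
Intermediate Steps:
s(d, E) = 56 (s(d, E) = -8 + 4*(0 - 4)² = -8 + 4*(-4)² = -8 + 4*16 = -8 + 64 = 56)
-120*(-42 + s(-1*(-4), -7))*(-78 + c(3, 3)) + C = -120*(-42 + 56)*(-78 - 3) - 138 = -1680*(-81) - 138 = -120*(-1134) - 138 = 136080 - 138 = 135942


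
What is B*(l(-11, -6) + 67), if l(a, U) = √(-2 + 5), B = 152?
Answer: 10184 + 152*√3 ≈ 10447.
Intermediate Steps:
l(a, U) = √3
B*(l(-11, -6) + 67) = 152*(√3 + 67) = 152*(67 + √3) = 10184 + 152*√3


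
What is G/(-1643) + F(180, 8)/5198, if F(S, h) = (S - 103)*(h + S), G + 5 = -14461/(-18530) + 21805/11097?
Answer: 2446533090811057/878061324203370 ≈ 2.7863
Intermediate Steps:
G = -463616683/205627410 (G = -5 + (-14461/(-18530) + 21805/11097) = -5 + (-14461*(-1/18530) + 21805*(1/11097)) = -5 + (14461/18530 + 21805/11097) = -5 + 564520367/205627410 = -463616683/205627410 ≈ -2.2546)
F(S, h) = (-103 + S)*(S + h)
G/(-1643) + F(180, 8)/5198 = -463616683/205627410/(-1643) + (180**2 - 103*180 - 103*8 + 180*8)/5198 = -463616683/205627410*(-1/1643) + (32400 - 18540 - 824 + 1440)*(1/5198) = 463616683/337845834630 + 14476*(1/5198) = 463616683/337845834630 + 7238/2599 = 2446533090811057/878061324203370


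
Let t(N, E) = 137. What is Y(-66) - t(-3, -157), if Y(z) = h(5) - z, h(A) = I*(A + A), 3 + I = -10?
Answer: -201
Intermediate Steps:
I = -13 (I = -3 - 10 = -13)
h(A) = -26*A (h(A) = -13*(A + A) = -26*A)
Y(z) = -130 - z (Y(z) = -26*5 - z = -130 - z)
Y(-66) - t(-3, -157) = (-130 - 1*(-66)) - 1*137 = (-130 + 66) - 137 = -64 - 137 = -201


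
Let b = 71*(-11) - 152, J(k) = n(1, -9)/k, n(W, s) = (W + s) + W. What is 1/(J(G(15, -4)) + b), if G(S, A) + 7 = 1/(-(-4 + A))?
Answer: -55/51259 ≈ -0.0010730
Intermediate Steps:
G(S, A) = -7 + 1/(4 - A) (G(S, A) = -7 + 1/(-(-4 + A)) = -7 + 1/(4 - A))
n(W, s) = s + 2*W
J(k) = -7/k (J(k) = (-9 + 2*1)/k = (-9 + 2)/k = -7/k)
b = -933 (b = -781 - 152 = -933)
1/(J(G(15, -4)) + b) = 1/(-7*(-4 - 4)/(27 - 7*(-4)) - 933) = 1/(-7*(-8/(27 + 28)) - 933) = 1/(-7/((-⅛*55)) - 933) = 1/(-7/(-55/8) - 933) = 1/(-7*(-8/55) - 933) = 1/(56/55 - 933) = 1/(-51259/55) = -55/51259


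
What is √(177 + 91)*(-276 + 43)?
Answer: -466*√67 ≈ -3814.4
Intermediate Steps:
√(177 + 91)*(-276 + 43) = √268*(-233) = (2*√67)*(-233) = -466*√67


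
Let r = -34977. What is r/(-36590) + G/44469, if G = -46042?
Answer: -129284567/1627120710 ≈ -0.079456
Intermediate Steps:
r/(-36590) + G/44469 = -34977/(-36590) - 46042/44469 = -34977*(-1/36590) - 46042*1/44469 = 34977/36590 - 46042/44469 = -129284567/1627120710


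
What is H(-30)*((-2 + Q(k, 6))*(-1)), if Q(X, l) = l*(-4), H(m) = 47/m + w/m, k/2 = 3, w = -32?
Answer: -13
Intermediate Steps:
k = 6 (k = 2*3 = 6)
H(m) = 15/m (H(m) = 47/m - 32/m = 15/m)
Q(X, l) = -4*l
H(-30)*((-2 + Q(k, 6))*(-1)) = (15/(-30))*((-2 - 4*6)*(-1)) = (15*(-1/30))*((-2 - 24)*(-1)) = -(-13)*(-1) = -1/2*26 = -13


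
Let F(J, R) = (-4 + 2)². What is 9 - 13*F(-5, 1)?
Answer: -43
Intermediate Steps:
F(J, R) = 4 (F(J, R) = (-2)² = 4)
9 - 13*F(-5, 1) = 9 - 13*4 = 9 - 52 = -43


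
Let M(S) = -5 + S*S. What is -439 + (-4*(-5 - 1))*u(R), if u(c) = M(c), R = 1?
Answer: -535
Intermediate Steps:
M(S) = -5 + S²
u(c) = -5 + c²
-439 + (-4*(-5 - 1))*u(R) = -439 + (-4*(-5 - 1))*(-5 + 1²) = -439 + (-4*(-6))*(-5 + 1) = -439 + 24*(-4) = -439 - 96 = -535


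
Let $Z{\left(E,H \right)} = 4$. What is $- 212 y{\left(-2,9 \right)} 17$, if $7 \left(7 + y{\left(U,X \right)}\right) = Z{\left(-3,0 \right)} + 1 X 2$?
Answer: $\frac{97308}{7} \approx 13901.0$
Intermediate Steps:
$y{\left(U,X \right)} = - \frac{45}{7} + \frac{2 X}{7}$ ($y{\left(U,X \right)} = -7 + \frac{4 + 1 X 2}{7} = -7 + \frac{4 + X 2}{7} = -7 + \frac{4 + 2 X}{7} = -7 + \left(\frac{4}{7} + \frac{2 X}{7}\right) = - \frac{45}{7} + \frac{2 X}{7}$)
$- 212 y{\left(-2,9 \right)} 17 = - 212 \left(- \frac{45}{7} + \frac{2}{7} \cdot 9\right) 17 = - 212 \left(- \frac{45}{7} + \frac{18}{7}\right) 17 = \left(-212\right) \left(- \frac{27}{7}\right) 17 = \frac{5724}{7} \cdot 17 = \frac{97308}{7}$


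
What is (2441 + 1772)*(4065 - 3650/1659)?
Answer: 28396399405/1659 ≈ 1.7117e+7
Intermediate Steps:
(2441 + 1772)*(4065 - 3650/1659) = 4213*(4065 - 3650*1/1659) = 4213*(4065 - 3650/1659) = 4213*(6740185/1659) = 28396399405/1659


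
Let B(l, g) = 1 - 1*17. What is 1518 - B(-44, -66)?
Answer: 1534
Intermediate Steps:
B(l, g) = -16 (B(l, g) = 1 - 17 = -16)
1518 - B(-44, -66) = 1518 - 1*(-16) = 1518 + 16 = 1534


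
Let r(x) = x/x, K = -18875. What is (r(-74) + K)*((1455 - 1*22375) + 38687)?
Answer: -335334358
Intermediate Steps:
r(x) = 1
(r(-74) + K)*((1455 - 1*22375) + 38687) = (1 - 18875)*((1455 - 1*22375) + 38687) = -18874*((1455 - 22375) + 38687) = -18874*(-20920 + 38687) = -18874*17767 = -335334358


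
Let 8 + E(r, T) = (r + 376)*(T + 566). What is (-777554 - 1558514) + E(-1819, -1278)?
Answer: -1308660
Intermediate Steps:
E(r, T) = -8 + (376 + r)*(566 + T) (E(r, T) = -8 + (r + 376)*(T + 566) = -8 + (376 + r)*(566 + T))
(-777554 - 1558514) + E(-1819, -1278) = (-777554 - 1558514) + (212808 + 376*(-1278) + 566*(-1819) - 1278*(-1819)) = -2336068 + (212808 - 480528 - 1029554 + 2324682) = -2336068 + 1027408 = -1308660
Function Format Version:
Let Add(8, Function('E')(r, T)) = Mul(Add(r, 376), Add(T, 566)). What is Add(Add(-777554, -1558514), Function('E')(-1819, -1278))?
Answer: -1308660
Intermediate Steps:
Function('E')(r, T) = Add(-8, Mul(Add(376, r), Add(566, T))) (Function('E')(r, T) = Add(-8, Mul(Add(r, 376), Add(T, 566))) = Add(-8, Mul(Add(376, r), Add(566, T))))
Add(Add(-777554, -1558514), Function('E')(-1819, -1278)) = Add(Add(-777554, -1558514), Add(212808, Mul(376, -1278), Mul(566, -1819), Mul(-1278, -1819))) = Add(-2336068, Add(212808, -480528, -1029554, 2324682)) = Add(-2336068, 1027408) = -1308660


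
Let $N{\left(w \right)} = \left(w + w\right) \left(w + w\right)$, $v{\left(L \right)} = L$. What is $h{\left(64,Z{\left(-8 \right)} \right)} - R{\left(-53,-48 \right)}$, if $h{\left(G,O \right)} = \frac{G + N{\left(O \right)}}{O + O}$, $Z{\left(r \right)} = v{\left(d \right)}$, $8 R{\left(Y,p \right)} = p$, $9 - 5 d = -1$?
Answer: $26$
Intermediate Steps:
$d = 2$ ($d = \frac{9}{5} - - \frac{1}{5} = \frac{9}{5} + \frac{1}{5} = 2$)
$R{\left(Y,p \right)} = \frac{p}{8}$
$Z{\left(r \right)} = 2$
$N{\left(w \right)} = 4 w^{2}$ ($N{\left(w \right)} = 2 w 2 w = 4 w^{2}$)
$h{\left(G,O \right)} = \frac{G + 4 O^{2}}{2 O}$ ($h{\left(G,O \right)} = \frac{G + 4 O^{2}}{O + O} = \frac{G + 4 O^{2}}{2 O}$)
$h{\left(64,Z{\left(-8 \right)} \right)} - R{\left(-53,-48 \right)} = \left(2 \cdot 2 + \frac{1}{2} \cdot 64 \cdot \frac{1}{2}\right) - \frac{1}{8} \left(-48\right) = \left(4 + \frac{1}{2} \cdot 64 \cdot \frac{1}{2}\right) - -6 = \left(4 + 16\right) + 6 = 20 + 6 = 26$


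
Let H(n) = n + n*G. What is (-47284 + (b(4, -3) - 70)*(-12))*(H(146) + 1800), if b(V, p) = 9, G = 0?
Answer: -90590192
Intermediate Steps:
H(n) = n (H(n) = n + n*0 = n + 0 = n)
(-47284 + (b(4, -3) - 70)*(-12))*(H(146) + 1800) = (-47284 + (9 - 70)*(-12))*(146 + 1800) = (-47284 - 61*(-12))*1946 = (-47284 + 732)*1946 = -46552*1946 = -90590192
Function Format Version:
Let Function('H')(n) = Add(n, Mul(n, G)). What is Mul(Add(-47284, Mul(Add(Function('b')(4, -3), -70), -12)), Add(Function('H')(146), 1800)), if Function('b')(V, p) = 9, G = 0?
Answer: -90590192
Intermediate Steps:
Function('H')(n) = n (Function('H')(n) = Add(n, Mul(n, 0)) = Add(n, 0) = n)
Mul(Add(-47284, Mul(Add(Function('b')(4, -3), -70), -12)), Add(Function('H')(146), 1800)) = Mul(Add(-47284, Mul(Add(9, -70), -12)), Add(146, 1800)) = Mul(Add(-47284, Mul(-61, -12)), 1946) = Mul(Add(-47284, 732), 1946) = Mul(-46552, 1946) = -90590192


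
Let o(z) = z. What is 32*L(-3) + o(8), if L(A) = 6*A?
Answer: -568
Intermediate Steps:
32*L(-3) + o(8) = 32*(6*(-3)) + 8 = 32*(-18) + 8 = -576 + 8 = -568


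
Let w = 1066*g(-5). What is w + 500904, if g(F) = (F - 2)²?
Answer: 553138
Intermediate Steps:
g(F) = (-2 + F)²
w = 52234 (w = 1066*(-2 - 5)² = 1066*(-7)² = 1066*49 = 52234)
w + 500904 = 52234 + 500904 = 553138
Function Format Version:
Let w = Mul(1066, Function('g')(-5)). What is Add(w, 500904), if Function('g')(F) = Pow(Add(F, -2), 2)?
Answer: 553138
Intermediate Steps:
Function('g')(F) = Pow(Add(-2, F), 2)
w = 52234 (w = Mul(1066, Pow(Add(-2, -5), 2)) = Mul(1066, Pow(-7, 2)) = Mul(1066, 49) = 52234)
Add(w, 500904) = Add(52234, 500904) = 553138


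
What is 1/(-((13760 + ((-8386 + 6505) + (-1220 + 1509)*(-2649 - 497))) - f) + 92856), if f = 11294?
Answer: 1/1001465 ≈ 9.9854e-7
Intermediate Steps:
1/(-((13760 + ((-8386 + 6505) + (-1220 + 1509)*(-2649 - 497))) - f) + 92856) = 1/(-((13760 + ((-8386 + 6505) + (-1220 + 1509)*(-2649 - 497))) - 1*11294) + 92856) = 1/(-((13760 + (-1881 + 289*(-3146))) - 11294) + 92856) = 1/(-((13760 + (-1881 - 909194)) - 11294) + 92856) = 1/(-((13760 - 911075) - 11294) + 92856) = 1/(-(-897315 - 11294) + 92856) = 1/(-1*(-908609) + 92856) = 1/(908609 + 92856) = 1/1001465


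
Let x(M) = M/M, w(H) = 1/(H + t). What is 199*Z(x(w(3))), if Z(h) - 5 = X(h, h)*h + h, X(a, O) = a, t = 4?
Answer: 1393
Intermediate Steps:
w(H) = 1/(4 + H) (w(H) = 1/(H + 4) = 1/(4 + H))
x(M) = 1
Z(h) = 5 + h + h² (Z(h) = 5 + (h*h + h) = 5 + (h² + h) = 5 + (h + h²) = 5 + h + h²)
199*Z(x(w(3))) = 199*(5 + 1 + 1²) = 199*(5 + 1 + 1) = 199*7 = 1393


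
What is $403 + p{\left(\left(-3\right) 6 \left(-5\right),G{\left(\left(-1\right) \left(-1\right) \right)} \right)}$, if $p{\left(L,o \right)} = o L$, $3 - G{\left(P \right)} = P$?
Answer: $583$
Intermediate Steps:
$G{\left(P \right)} = 3 - P$
$p{\left(L,o \right)} = L o$
$403 + p{\left(\left(-3\right) 6 \left(-5\right),G{\left(\left(-1\right) \left(-1\right) \right)} \right)} = 403 + \left(-3\right) 6 \left(-5\right) \left(3 - \left(-1\right) \left(-1\right)\right) = 403 + \left(-18\right) \left(-5\right) \left(3 - 1\right) = 403 + 90 \left(3 - 1\right) = 403 + 90 \cdot 2 = 403 + 180 = 583$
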